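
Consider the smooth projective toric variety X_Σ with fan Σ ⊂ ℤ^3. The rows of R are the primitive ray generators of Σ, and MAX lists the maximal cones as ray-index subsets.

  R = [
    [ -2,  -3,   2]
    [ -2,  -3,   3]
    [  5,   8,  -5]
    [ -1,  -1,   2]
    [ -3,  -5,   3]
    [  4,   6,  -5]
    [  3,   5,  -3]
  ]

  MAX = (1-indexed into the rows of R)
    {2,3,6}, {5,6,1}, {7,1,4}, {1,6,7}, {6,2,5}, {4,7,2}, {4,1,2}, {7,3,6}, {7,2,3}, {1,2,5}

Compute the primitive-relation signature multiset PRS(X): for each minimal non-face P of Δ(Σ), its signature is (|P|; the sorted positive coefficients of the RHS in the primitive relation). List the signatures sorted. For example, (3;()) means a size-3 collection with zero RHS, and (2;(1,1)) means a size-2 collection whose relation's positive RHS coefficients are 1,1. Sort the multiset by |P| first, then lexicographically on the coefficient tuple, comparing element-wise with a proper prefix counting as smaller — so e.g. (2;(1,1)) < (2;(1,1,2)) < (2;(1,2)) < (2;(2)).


9 minimal non-faces of Δ(Σ) (on 7 rays):

  P={5,7}:  v_{5} + v_{7} = 0  →  sig = (2;())
  P={1,3}:  v_{1} + v_{3} = v_{7}  →  sig = (2;(1))
  P={4,6}:  v_{4} + v_{6} = v_{7}  →  sig = (2;(1))
  P={3,5}:  v_{3} + v_{5} = v_{2} + v_{6}  →  sig = (2;(1,1))
  P={4,5}:  v_{4} + v_{5} = v_{1} + v_{2}  →  sig = (2;(1,1))
  P={3,4}:  v_{3} + v_{4} = v_{2} + 2·v_{7}  →  sig = (2;(1,2))
  P={1,2,6}:  v_{1} + v_{2} + v_{6} = 0  →  sig = (3;())
  P={1,2,7}:  v_{1} + v_{2} + v_{7} = v_{4}  →  sig = (3;(1))
  P={2,6,7}:  v_{2} + v_{6} + v_{7} = v_{3}  →  sig = (3;(1))

Hence PRS(X_Σ) =
    (2;())
    (2;(1))
    (2;(1))
    (2;(1,1))
    (2;(1,1))
    (2;(1,2))
    (3;())
    (3;(1))
    (3;(1))


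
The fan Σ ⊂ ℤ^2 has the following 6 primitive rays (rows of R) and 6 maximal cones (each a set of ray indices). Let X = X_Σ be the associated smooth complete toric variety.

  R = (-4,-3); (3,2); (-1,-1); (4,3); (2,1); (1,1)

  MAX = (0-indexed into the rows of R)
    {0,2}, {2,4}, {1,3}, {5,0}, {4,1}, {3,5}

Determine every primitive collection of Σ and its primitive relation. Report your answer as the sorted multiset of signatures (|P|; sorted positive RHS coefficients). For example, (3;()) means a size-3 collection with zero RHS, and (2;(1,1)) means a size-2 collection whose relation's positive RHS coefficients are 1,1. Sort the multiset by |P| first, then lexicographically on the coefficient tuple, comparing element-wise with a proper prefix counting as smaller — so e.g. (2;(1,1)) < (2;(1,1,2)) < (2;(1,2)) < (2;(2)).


9 minimal non-faces of Δ(Σ) (on 6 rays):

  • {0,3}:  v_{0} + v_{3} = 0  ⇒ sig = (2;())
  • {2,5}:  v_{2} + v_{5} = 0  ⇒ sig = (2;())
  • {0,1}:  v_{0} + v_{1} = v_{2}  ⇒ sig = (2;(1))
  • {1,2}:  v_{1} + v_{2} = v_{4}  ⇒ sig = (2;(1))
  • {1,5}:  v_{1} + v_{5} = v_{3}  ⇒ sig = (2;(1))
  • {2,3}:  v_{2} + v_{3} = v_{1}  ⇒ sig = (2;(1))
  • {4,5}:  v_{4} + v_{5} = v_{1}  ⇒ sig = (2;(1))
  • {0,4}:  v_{0} + v_{4} = 2·v_{2}  ⇒ sig = (2;(2))
  • {3,4}:  v_{3} + v_{4} = 2·v_{1}  ⇒ sig = (2;(2))

Sorted signature multiset PRS(X):
{ (2;()) ×2,  (2;(1)) ×5,  (2;(2)) ×2 }


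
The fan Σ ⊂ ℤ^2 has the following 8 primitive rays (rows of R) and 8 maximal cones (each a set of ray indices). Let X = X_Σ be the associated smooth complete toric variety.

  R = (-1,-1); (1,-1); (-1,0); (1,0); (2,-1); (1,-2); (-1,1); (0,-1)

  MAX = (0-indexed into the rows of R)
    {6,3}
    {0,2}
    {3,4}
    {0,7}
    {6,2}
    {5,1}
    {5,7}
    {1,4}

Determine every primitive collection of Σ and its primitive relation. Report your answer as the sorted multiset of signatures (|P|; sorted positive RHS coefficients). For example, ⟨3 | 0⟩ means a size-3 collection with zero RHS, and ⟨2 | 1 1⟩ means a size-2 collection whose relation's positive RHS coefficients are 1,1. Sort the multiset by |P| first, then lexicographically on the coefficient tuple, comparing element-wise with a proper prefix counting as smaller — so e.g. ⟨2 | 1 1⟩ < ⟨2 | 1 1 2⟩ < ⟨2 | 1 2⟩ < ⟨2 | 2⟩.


20 minimal non-faces of Δ(Σ) (on 8 rays):

  • {1,6}:  v_{1} + v_{6} = 0  so sig = ⟨2 | 0⟩
  • {2,3}:  v_{2} + v_{3} = 0  so sig = ⟨2 | 0⟩
  • {0,3}:  v_{0} + v_{3} = v_{7}  so sig = ⟨2 | 1⟩
  • {0,4}:  v_{0} + v_{4} = v_{5}  so sig = ⟨2 | 1⟩
  • {1,2}:  v_{1} + v_{2} = v_{7}  so sig = ⟨2 | 1⟩
  • {1,3}:  v_{1} + v_{3} = v_{4}  so sig = ⟨2 | 1⟩
  • {1,7}:  v_{1} + v_{7} = v_{5}  so sig = ⟨2 | 1⟩
  • {2,4}:  v_{2} + v_{4} = v_{1}  so sig = ⟨2 | 1⟩
  • {2,7}:  v_{2} + v_{7} = v_{0}  so sig = ⟨2 | 1⟩
  • {3,7}:  v_{3} + v_{7} = v_{1}  so sig = ⟨2 | 1⟩
  • {4,6}:  v_{4} + v_{6} = v_{3}  so sig = ⟨2 | 1⟩
  • {5,6}:  v_{5} + v_{6} = v_{7}  so sig = ⟨2 | 1⟩
  • {6,7}:  v_{6} + v_{7} = v_{2}  so sig = ⟨2 | 1⟩
  • {0,1}:  v_{0} + v_{1} = 2·v_{7}  so sig = ⟨2 | 2⟩
  • {0,6}:  v_{0} + v_{6} = 2·v_{2}  so sig = ⟨2 | 2⟩
  • {2,5}:  v_{2} + v_{5} = 2·v_{7}  so sig = ⟨2 | 2⟩
  • {3,5}:  v_{3} + v_{5} = 2·v_{1}  so sig = ⟨2 | 2⟩
  • {4,7}:  v_{4} + v_{7} = 2·v_{1}  so sig = ⟨2 | 2⟩
  • {0,5}:  v_{0} + v_{5} = 3·v_{7}  so sig = ⟨2 | 3⟩
  • {4,5}:  v_{4} + v_{5} = 3·v_{1}  so sig = ⟨2 | 3⟩

Signatures (|P|; sorted positive RHS coefficients), sorted:
[⟨2 | 0⟩, ⟨2 | 0⟩, ⟨2 | 1⟩, ⟨2 | 1⟩, ⟨2 | 1⟩, ⟨2 | 1⟩, ⟨2 | 1⟩, ⟨2 | 1⟩, ⟨2 | 1⟩, ⟨2 | 1⟩, ⟨2 | 1⟩, ⟨2 | 1⟩, ⟨2 | 1⟩, ⟨2 | 2⟩, ⟨2 | 2⟩, ⟨2 | 2⟩, ⟨2 | 2⟩, ⟨2 | 2⟩, ⟨2 | 3⟩, ⟨2 | 3⟩]


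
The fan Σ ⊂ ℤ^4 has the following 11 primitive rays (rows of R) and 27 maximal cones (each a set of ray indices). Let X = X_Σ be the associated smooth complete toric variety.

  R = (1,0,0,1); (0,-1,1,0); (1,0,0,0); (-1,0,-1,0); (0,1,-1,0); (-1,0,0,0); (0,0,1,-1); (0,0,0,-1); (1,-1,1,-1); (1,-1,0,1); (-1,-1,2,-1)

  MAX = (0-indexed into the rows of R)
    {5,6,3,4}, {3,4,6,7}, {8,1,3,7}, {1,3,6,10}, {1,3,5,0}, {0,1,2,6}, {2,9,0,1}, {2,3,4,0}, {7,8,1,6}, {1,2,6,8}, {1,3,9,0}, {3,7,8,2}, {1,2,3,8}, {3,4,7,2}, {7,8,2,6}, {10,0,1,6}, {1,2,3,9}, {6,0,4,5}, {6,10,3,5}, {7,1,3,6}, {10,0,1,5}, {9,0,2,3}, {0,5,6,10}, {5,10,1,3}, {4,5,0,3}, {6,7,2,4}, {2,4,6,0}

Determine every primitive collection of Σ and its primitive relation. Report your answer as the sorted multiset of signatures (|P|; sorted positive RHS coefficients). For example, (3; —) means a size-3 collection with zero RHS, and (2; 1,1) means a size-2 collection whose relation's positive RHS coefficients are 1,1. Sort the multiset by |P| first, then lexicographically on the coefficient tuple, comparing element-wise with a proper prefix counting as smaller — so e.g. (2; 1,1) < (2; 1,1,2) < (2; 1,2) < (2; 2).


|primitive collections| = 24. Relations:

  P={1,4}:  v_{1} + v_{4} = 0  ⇒ sig = (2; —)
  P={2,5}:  v_{2} + v_{5} = 0  ⇒ sig = (2; —)
  P={0,7}:  v_{0} + v_{7} = v_{2}  ⇒ sig = (2; 1)
  P={2,10}:  v_{2} + v_{10} = v_{1} + v_{6}  ⇒ sig = (2; 1,1)
  P={4,8}:  v_{4} + v_{8} = v_{2} + v_{7}  ⇒ sig = (2; 1,1)
  P={4,10}:  v_{4} + v_{10} = v_{5} + v_{6}  ⇒ sig = (2; 1,1)
  P={5,7}:  v_{5} + v_{7} = v_{3} + v_{6}  ⇒ sig = (2; 1,1)
  P={5,8}:  v_{5} + v_{8} = v_{1} + v_{7}  ⇒ sig = (2; 1,1)
  P={6,9}:  v_{6} + v_{9} = v_{1} + v_{2}  ⇒ sig = (2; 1,1)
  P={4,9}:  v_{4} + v_{9} = v_{0} + v_{2} + v_{3}  ⇒ sig = (2; 1,1,1)
  P={5,9}:  v_{5} + v_{9} = v_{0} + v_{1} + v_{3}  ⇒ sig = (2; 1,1,1)
  P={7,9}:  v_{7} + v_{9} = v_{1} + 2·v_{2} + v_{3}  ⇒ sig = (2; 1,1,2)
  P={7,10}:  v_{7} + v_{10} = v_{1} + v_{3} + 2·v_{6}  ⇒ sig = (2; 1,1,2)
  P={8,10}:  v_{8} + v_{10} = 2·v_{1} + v_{6} + v_{7}  ⇒ sig = (2; 1,1,2)
  P={0,8}:  v_{0} + v_{8} = v_{1} + 2·v_{2}  ⇒ sig = (2; 1,2)
  P={8,9}:  v_{8} + v_{9} = 2·v_{1} + 3·v_{2} + v_{3}  ⇒ sig = (2; 1,2,3)
  P={9,10}:  v_{9} + v_{10} = 2·v_{1}  ⇒ sig = (2; 2)
  P={0,3,6}:  v_{0} + v_{3} + v_{6} = 0  ⇒ sig = (3; —)
  P={1,2,7}:  v_{1} + v_{2} + v_{7} = v_{8}  ⇒ sig = (3; 1)
  P={1,5,6}:  v_{1} + v_{5} + v_{6} = v_{10}  ⇒ sig = (3; 1)
  P={2,3,6}:  v_{2} + v_{3} + v_{6} = v_{7}  ⇒ sig = (3; 1)
  P={0,3,10}:  v_{0} + v_{3} + v_{10} = v_{1} + v_{5}  ⇒ sig = (3; 1,1)
  P={3,6,8}:  v_{3} + v_{6} + v_{8} = v_{1} + 2·v_{7}  ⇒ sig = (3; 1,2)
  P={0,1,2,3}:  v_{0} + v_{1} + v_{2} + v_{3} = v_{9}  ⇒ sig = (4; 1)

Hence PRS(X_Σ) =
{ (2; —) ×2,  (2; 1),  (2; 1,1) ×6,  (2; 1,1,1) ×2,  (2; 1,1,2) ×3,  (2; 1,2),  (2; 1,2,3),  (2; 2),  (3; —),  (3; 1) ×3,  (3; 1,1),  (3; 1,2),  (4; 1) }


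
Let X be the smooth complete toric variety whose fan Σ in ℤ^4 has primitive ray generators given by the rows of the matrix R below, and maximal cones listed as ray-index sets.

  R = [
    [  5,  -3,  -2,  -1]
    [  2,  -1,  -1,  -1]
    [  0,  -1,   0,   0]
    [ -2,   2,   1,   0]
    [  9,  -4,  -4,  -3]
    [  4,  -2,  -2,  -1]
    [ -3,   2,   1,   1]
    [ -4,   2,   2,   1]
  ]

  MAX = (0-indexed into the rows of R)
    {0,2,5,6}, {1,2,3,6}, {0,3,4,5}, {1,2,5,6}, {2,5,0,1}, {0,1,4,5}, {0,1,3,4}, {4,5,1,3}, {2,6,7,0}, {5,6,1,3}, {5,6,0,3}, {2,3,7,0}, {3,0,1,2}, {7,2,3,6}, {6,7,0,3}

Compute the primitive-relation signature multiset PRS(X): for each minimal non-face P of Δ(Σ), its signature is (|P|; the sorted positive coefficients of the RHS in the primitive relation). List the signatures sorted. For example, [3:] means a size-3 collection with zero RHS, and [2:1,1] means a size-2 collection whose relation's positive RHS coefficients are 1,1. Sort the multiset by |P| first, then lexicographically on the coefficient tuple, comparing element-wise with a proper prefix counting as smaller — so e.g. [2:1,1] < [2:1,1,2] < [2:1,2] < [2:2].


Σ has 9 primitive collections:

  P={5,7}:  v_{5} + v_{7} = 0  so sig = [2:]
  P={1,7}:  v_{1} + v_{7} = v_{2} + v_{3}  so sig = [2:1,1]
  P={4,7}:  v_{4} + v_{7} = v_{0} + v_{1} + v_{3}  so sig = [2:1,1,1]
  P={2,4}:  v_{2} + v_{4} = v_{0} + 2·v_{1}  so sig = [2:1,2]
  P={4,6}:  v_{4} + v_{6} = v_{3} + 2·v_{5}  so sig = [2:1,2]
  P={0,1,6}:  v_{0} + v_{1} + v_{6} = v_{5}  so sig = [3:1]
  P={2,3,5}:  v_{2} + v_{3} + v_{5} = v_{1}  so sig = [3:1]
  P={0,2,3,6}:  v_{0} + v_{2} + v_{3} + v_{6} = 0  so sig = [4:]
  P={0,1,3,5}:  v_{0} + v_{1} + v_{3} + v_{5} = v_{4}  so sig = [4:1]

Signatures (|P|; sorted positive RHS coefficients), sorted:
[[2:], [2:1,1], [2:1,1,1], [2:1,2], [2:1,2], [3:1], [3:1], [4:], [4:1]]


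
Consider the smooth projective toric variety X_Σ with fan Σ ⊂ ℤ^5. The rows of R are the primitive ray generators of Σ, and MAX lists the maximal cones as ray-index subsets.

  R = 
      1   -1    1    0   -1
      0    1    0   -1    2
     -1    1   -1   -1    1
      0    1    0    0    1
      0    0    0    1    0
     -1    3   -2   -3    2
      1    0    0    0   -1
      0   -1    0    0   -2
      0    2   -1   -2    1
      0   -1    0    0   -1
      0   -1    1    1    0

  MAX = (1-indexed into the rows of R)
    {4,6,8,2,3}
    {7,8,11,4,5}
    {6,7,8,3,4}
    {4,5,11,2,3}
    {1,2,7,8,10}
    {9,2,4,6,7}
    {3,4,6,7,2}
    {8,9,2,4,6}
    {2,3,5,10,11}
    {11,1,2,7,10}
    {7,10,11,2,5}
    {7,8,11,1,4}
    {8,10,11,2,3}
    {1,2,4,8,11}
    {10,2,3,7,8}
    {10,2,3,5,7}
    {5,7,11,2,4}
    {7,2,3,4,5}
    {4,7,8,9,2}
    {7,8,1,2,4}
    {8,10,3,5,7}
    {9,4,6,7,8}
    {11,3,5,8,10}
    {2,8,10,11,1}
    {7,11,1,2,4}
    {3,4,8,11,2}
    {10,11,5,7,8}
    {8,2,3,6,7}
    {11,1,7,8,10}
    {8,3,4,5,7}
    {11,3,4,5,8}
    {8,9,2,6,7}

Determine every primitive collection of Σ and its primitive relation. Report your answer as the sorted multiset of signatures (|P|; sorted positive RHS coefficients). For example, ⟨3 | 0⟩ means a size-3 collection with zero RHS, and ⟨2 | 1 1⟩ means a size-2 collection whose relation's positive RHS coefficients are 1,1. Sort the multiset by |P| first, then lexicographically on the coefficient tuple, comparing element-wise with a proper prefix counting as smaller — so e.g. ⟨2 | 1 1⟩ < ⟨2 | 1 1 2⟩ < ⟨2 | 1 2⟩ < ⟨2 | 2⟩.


|primitive collections| = 17. Relations:

  • {4,10}:  v_{4} + v_{10} = 0  so sig = ⟨2 | 0⟩
  • {3,9}:  v_{3} + v_{9} = v_{6}  so sig = ⟨2 | 1⟩
  • {1,3}:  v_{1} + v_{3} = v_{2} + v_{8}  so sig = ⟨2 | 1 1⟩
  • {1,5}:  v_{1} + v_{5} = v_{7} + v_{11}  so sig = ⟨2 | 1 1⟩
  • {1,6}:  v_{1} + v_{6} = v_{2} + v_{8} + v_{9}  so sig = ⟨2 | 1 1 1⟩
  • {5,9}:  v_{5} + v_{9} = v_{3} + v_{4} + v_{7}  so sig = ⟨2 | 1 1 1⟩
  • {9,11}:  v_{9} + v_{11} = v_{2} + v_{4} + v_{8}  so sig = ⟨2 | 1 1 1⟩
  • {6,11}:  v_{6} + v_{11} = v_{2} + v_{3} + v_{4} + v_{8}  so sig = ⟨2 | 1 1 1 1⟩
  • {9,10}:  v_{9} + v_{10} = v_{2} + v_{3} + v_{7} + v_{8}  so sig = ⟨2 | 1 1 1 1⟩
  • {6,10}:  v_{6} + v_{10} = v_{2} + 2·v_{3} + v_{7} + v_{8}  so sig = ⟨2 | 1 1 1 2⟩
  • {5,6}:  v_{5} + v_{6} = 2·v_{3} + v_{4} + v_{7}  so sig = ⟨2 | 1 1 2⟩
  • {1,9}:  v_{1} + v_{9} = 2·v_{2} + v_{4} + v_{7} + 2·v_{8}  so sig = ⟨2 | 1 1 2 2⟩
  • {2,5,8}:  v_{2} + v_{5} + v_{8} = 0  so sig = ⟨3 | 0⟩
  • {3,7,11}:  v_{3} + v_{7} + v_{11} = 0  so sig = ⟨3 | 0⟩
  • {2,7,8,11}:  v_{2} + v_{7} + v_{8} + v_{11} = v_{1}  so sig = ⟨4 | 1⟩
  • {2,3,4,7,8}:  v_{2} + v_{3} + v_{4} + v_{7} + v_{8} = v_{9}  so sig = ⟨5 | 1⟩
  • {2,4,6,7,8}:  v_{2} + v_{4} + v_{6} + v_{7} + v_{8} = 2·v_{9}  so sig = ⟨5 | 2⟩

so the primitive-relation signature multiset is
[⟨2 | 0⟩, ⟨2 | 1⟩, ⟨2 | 1 1⟩, ⟨2 | 1 1⟩, ⟨2 | 1 1 1⟩, ⟨2 | 1 1 1⟩, ⟨2 | 1 1 1⟩, ⟨2 | 1 1 1 1⟩, ⟨2 | 1 1 1 1⟩, ⟨2 | 1 1 1 2⟩, ⟨2 | 1 1 2⟩, ⟨2 | 1 1 2 2⟩, ⟨3 | 0⟩, ⟨3 | 0⟩, ⟨4 | 1⟩, ⟨5 | 1⟩, ⟨5 | 2⟩]


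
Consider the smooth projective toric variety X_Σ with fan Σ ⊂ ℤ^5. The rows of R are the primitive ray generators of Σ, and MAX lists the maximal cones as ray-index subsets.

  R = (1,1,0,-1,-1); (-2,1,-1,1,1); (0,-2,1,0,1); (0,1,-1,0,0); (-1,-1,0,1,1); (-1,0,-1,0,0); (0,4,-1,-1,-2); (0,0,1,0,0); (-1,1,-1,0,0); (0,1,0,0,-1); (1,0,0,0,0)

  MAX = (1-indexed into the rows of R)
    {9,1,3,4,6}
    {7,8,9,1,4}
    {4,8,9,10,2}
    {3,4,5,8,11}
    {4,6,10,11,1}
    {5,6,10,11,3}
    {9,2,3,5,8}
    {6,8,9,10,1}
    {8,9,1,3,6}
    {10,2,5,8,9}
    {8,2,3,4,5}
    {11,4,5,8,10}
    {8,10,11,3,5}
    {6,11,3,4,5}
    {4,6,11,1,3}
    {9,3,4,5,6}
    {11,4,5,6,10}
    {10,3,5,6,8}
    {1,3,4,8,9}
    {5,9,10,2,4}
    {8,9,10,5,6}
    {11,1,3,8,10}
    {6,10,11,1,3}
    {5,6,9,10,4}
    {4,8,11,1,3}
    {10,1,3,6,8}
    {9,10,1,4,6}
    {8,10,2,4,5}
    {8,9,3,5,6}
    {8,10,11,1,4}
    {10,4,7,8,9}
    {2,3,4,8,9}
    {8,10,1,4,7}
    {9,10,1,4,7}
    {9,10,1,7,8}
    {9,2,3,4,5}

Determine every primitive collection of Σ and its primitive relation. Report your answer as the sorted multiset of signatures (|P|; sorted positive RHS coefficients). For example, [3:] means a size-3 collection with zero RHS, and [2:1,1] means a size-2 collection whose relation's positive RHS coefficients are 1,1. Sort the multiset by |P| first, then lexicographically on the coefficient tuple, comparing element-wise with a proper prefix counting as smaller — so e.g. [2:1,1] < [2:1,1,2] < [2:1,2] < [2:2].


Minimal non-faces — 17 found among 11 rays, 36 max cones:

  • {1,5}:  v_{1} + v_{5} = 0  →  sig = [2:]
  • {9,11}:  v_{9} + v_{11} = v_{4}  →  sig = [2:1]
  • {1,2}:  v_{1} + v_{2} = v_{4} + v_{8} + v_{9}  →  sig = [2:1,1,1]
  • {3,7}:  v_{3} + v_{7} = v_{1} + v_{8} + v_{9}  →  sig = [2:1,1,1]
  • {5,7}:  v_{5} + v_{7} = v_{4} + v_{8} + v_{9} + v_{10}  →  sig = [2:1,1,1,1]
  • {7,11}:  v_{7} + v_{11} = v_{1} + 2·v_{4} + v_{8} + v_{10}  →  sig = [2:1,1,1,2]
  • {2,11}:  v_{2} + v_{11} = 2·v_{4} + v_{5} + v_{8}  →  sig = [2:1,1,2]
  • {6,7}:  v_{6} + v_{7} = v_{1} + 2·v_{9} + v_{10}  →  sig = [2:1,1,2]
  • {2,6}:  v_{2} + v_{6} = v_{5} + 2·v_{9}  →  sig = [2:1,2]
  • {2,7}:  v_{2} + v_{7} = 2·v_{4} + 2·v_{8} + 2·v_{9} + v_{10}  →  sig = [2:1,2,2,2]
  • {3,4,10}:  v_{3} + v_{4} + v_{10} = 0  →  sig = [3:]
  • {6,8,11}:  v_{6} + v_{8} + v_{11} = 0  →  sig = [3:]
  • {4,6,8}:  v_{4} + v_{6} + v_{8} = v_{9}  →  sig = [3:1]
  • {3,9,10}:  v_{3} + v_{9} + v_{10} = v_{6} + v_{8}  →  sig = [3:1,1]
  • {2,3,10}:  v_{2} + v_{3} + v_{10} = v_{5} + v_{8} + v_{9}  →  sig = [3:1,1,1]
  • {4,5,8,9}:  v_{4} + v_{5} + v_{8} + v_{9} = v_{2}  →  sig = [4:1]
  • {1,4,8,9,10}:  v_{1} + v_{4} + v_{8} + v_{9} + v_{10} = v_{7}  →  sig = [5:1]

Hence PRS(X_Σ) =
    [2:]
    [2:1]
    [2:1,1,1]
    [2:1,1,1]
    [2:1,1,1,1]
    [2:1,1,1,2]
    [2:1,1,2]
    [2:1,1,2]
    [2:1,2]
    [2:1,2,2,2]
    [3:]
    [3:]
    [3:1]
    [3:1,1]
    [3:1,1,1]
    [4:1]
    [5:1]


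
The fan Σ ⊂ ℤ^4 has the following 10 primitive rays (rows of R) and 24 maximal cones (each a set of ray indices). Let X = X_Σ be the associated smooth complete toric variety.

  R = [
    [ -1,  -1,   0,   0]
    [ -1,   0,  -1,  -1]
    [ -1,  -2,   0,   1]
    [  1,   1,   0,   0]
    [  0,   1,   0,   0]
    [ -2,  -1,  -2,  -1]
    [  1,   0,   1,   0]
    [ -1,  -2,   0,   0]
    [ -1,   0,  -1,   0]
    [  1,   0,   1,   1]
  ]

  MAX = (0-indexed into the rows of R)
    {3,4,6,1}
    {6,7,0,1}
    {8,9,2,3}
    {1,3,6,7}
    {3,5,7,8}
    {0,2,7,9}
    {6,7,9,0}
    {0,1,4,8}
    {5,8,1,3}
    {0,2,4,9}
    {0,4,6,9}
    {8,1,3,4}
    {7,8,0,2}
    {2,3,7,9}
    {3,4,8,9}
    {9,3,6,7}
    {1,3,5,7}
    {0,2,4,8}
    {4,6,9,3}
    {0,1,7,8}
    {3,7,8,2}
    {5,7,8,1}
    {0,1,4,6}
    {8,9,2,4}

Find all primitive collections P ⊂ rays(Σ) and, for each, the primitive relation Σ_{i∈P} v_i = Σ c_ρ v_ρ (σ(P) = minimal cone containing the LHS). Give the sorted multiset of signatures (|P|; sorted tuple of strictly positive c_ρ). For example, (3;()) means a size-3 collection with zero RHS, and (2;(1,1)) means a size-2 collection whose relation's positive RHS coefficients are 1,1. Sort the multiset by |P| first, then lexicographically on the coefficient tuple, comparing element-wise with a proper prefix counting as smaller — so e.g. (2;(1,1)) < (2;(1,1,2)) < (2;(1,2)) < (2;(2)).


|primitive collections| = 15. Relations:

  • {0,3}:  v_{0} + v_{3} = 0  →  sig = (2;())
  • {1,9}:  v_{1} + v_{9} = 0  →  sig = (2;())
  • {6,8}:  v_{6} + v_{8} = 0  →  sig = (2;())
  • {4,7}:  v_{4} + v_{7} = v_{0}  →  sig = (2;(1))
  • {1,2}:  v_{1} + v_{2} = v_{7} + v_{8}  →  sig = (2;(1,1))
  • {2,6}:  v_{2} + v_{6} = v_{7} + v_{9}  →  sig = (2;(1,1))
  • {4,5}:  v_{4} + v_{5} = v_{1} + v_{8}  →  sig = (2;(1,1))
  • {0,5}:  v_{0} + v_{5} = v_{1} + v_{7} + v_{8}  →  sig = (2;(1,1,1))
  • {5,6}:  v_{5} + v_{6} = v_{1} + v_{3} + v_{7}  →  sig = (2;(1,1,1))
  • {5,9}:  v_{5} + v_{9} = v_{3} + v_{7} + v_{8}  →  sig = (2;(1,1,1))
  • {2,5}:  v_{2} + v_{5} = v_{3} + 2·v_{7} + 2·v_{8}  →  sig = (2;(1,2,2))
  • {7,8,9}:  v_{7} + v_{8} + v_{9} = v_{2}  →  sig = (3;(1))
  • {0,8,9}:  v_{0} + v_{8} + v_{9} = v_{2} + v_{4}  →  sig = (3;(1,1))
  • {2,3,4}:  v_{2} + v_{3} + v_{4} = v_{8} + v_{9}  →  sig = (3;(1,1))
  • {1,3,7,8}:  v_{1} + v_{3} + v_{7} + v_{8} = v_{5}  →  sig = (4;(1))

Sorted signature multiset PRS(X):
    |P|=2: 11 collections, coeffs (), (), (), (1), (1,1), (1,1), (1,1), (1,1,1), (1,1,1), (1,1,1), (1,2,2)
    |P|=3: 3 collections, coeffs (1), (1,1), (1,1)
    |P|=4: 1 collection, coeffs (1)


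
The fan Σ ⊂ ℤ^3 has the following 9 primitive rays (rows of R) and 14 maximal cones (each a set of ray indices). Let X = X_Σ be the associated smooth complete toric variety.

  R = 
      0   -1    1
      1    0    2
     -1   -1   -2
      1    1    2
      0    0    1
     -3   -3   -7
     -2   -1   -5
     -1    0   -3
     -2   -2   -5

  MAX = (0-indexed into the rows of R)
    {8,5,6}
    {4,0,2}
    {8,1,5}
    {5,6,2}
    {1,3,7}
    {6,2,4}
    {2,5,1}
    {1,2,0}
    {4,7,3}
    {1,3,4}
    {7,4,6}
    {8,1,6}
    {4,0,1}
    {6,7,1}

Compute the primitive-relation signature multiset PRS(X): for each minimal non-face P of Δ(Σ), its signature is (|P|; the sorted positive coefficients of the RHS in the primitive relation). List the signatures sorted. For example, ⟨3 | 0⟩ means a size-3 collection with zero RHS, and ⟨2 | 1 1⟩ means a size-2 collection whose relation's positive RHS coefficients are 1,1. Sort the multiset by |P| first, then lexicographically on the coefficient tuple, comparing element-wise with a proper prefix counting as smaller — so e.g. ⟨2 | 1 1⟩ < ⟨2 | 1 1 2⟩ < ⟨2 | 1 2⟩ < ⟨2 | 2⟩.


The 20 primitive collections of Σ (r=9, n=3):

  P = {2,3}:  v_{2} + v_{3} = 0  so sig = ⟨2 | 0⟩
  P = {0,7}:  v_{0} + v_{7} = v_{2}  so sig = ⟨2 | 1⟩
  P = {2,7}:  v_{2} + v_{7} = v_{6}  so sig = ⟨2 | 1⟩
  P = {2,8}:  v_{2} + v_{8} = v_{5}  so sig = ⟨2 | 1⟩
  P = {3,5}:  v_{3} + v_{5} = v_{8}  so sig = ⟨2 | 1⟩
  P = {3,6}:  v_{3} + v_{6} = v_{7}  so sig = ⟨2 | 1⟩
  P = {0,3}:  v_{0} + v_{3} = v_{1} + v_{4}  so sig = ⟨2 | 1 1⟩
  P = {3,8}:  v_{3} + v_{8} = v_{1} + v_{6}  so sig = ⟨2 | 1 1⟩
  P = {5,7}:  v_{5} + v_{7} = v_{6} + v_{8}  so sig = ⟨2 | 1 1⟩
  P = {7,8}:  v_{7} + v_{8} = v_{1} + 2·v_{6}  so sig = ⟨2 | 1 2⟩
  P = {0,8}:  v_{0} + v_{8} = v_{1} + 3·v_{2}  so sig = ⟨2 | 1 3⟩
  P = {0,5}:  v_{0} + v_{5} = v_{1} + 4·v_{2}  so sig = ⟨2 | 1 4⟩
  P = {0,6}:  v_{0} + v_{6} = 2·v_{2}  so sig = ⟨2 | 2⟩
  P = {4,8}:  v_{4} + v_{8} = 2·v_{2}  so sig = ⟨2 | 2⟩
  P = {4,5}:  v_{4} + v_{5} = 3·v_{2}  so sig = ⟨2 | 3⟩
  P = {1,4,7}:  v_{1} + v_{4} + v_{7} = 0  so sig = ⟨3 | 0⟩
  P = {1,2,4}:  v_{1} + v_{2} + v_{4} = v_{0}  so sig = ⟨3 | 1⟩
  P = {1,2,6}:  v_{1} + v_{2} + v_{6} = v_{8}  so sig = ⟨3 | 1⟩
  P = {1,4,6}:  v_{1} + v_{4} + v_{6} = v_{2}  so sig = ⟨3 | 1⟩
  P = {1,5,6}:  v_{1} + v_{5} + v_{6} = 2·v_{8}  so sig = ⟨3 | 2⟩

Signatures (|P|; sorted positive RHS coefficients), sorted:
{ ⟨2 | 0⟩,  ⟨2 | 1⟩ ×5,  ⟨2 | 1 1⟩ ×3,  ⟨2 | 1 2⟩,  ⟨2 | 1 3⟩,  ⟨2 | 1 4⟩,  ⟨2 | 2⟩ ×2,  ⟨2 | 3⟩,  ⟨3 | 0⟩,  ⟨3 | 1⟩ ×3,  ⟨3 | 2⟩ }


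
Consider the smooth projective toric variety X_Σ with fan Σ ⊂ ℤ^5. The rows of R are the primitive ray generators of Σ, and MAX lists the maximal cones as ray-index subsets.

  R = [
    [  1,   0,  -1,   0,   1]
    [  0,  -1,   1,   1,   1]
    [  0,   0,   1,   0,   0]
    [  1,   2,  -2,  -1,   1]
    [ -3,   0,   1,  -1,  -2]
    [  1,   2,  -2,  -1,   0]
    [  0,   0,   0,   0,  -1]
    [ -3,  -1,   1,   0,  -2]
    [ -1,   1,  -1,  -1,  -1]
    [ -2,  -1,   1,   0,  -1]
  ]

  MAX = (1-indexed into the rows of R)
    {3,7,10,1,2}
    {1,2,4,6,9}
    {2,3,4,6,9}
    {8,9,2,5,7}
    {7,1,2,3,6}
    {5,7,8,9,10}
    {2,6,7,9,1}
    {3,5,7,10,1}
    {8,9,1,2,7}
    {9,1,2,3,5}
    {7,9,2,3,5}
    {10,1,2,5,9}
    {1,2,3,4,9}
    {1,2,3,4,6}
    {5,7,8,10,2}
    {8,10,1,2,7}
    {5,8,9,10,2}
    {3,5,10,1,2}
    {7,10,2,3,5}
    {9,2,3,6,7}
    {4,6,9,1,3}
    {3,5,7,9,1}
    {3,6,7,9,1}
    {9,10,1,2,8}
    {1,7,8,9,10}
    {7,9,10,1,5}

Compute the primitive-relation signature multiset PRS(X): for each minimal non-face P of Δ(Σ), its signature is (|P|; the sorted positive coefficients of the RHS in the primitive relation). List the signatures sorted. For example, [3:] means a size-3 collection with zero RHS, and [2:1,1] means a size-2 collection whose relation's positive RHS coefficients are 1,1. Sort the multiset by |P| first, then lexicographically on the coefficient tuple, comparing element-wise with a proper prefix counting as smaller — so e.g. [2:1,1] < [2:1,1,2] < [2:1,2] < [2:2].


|primitive collections| = 14. Relations:

  • {4,7}:  v_{4} + v_{7} = v_{6} — sig = [2:1]
  • {6,10}:  v_{6} + v_{10} = v_{9} — sig = [2:1]
  • {3,8}:  v_{3} + v_{8} = v_{2} + v_{5} + v_{7} — sig = [2:1,1,1]
  • {4,10}:  v_{4} + v_{10} = v_{1} + v_{2} + v_{3} + 2·v_{9} — sig = [2:1,1,1,2]
  • {6,8}:  v_{6} + v_{8} = v_{2} + v_{7} + 2·v_{9} — sig = [2:1,1,2]
  • {4,5}:  v_{4} + v_{5} = v_{1} + v_{2} + 2·v_{3} + 3·v_{9} — sig = [2:1,1,2,3]
  • {4,8}:  v_{4} + v_{8} = v_{2} + 2·v_{9} — sig = [2:1,2]
  • {5,6}:  v_{5} + v_{6} = v_{3} + 2·v_{9} — sig = [2:1,2]
  • {3,9,10}:  v_{3} + v_{9} + v_{10} = v_{5} — sig = [3:1]
  • {1,5,8}:  v_{1} + v_{5} + v_{8} = v_{9} + 2·v_{10} — sig = [3:1,2]
  • {1,2,5,7}:  v_{1} + v_{2} + v_{5} + v_{7} = v_{10} — sig = [4:1]
  • {2,7,9,10}:  v_{2} + v_{7} + v_{9} + v_{10} = v_{8} — sig = [4:1]
  • {1,2,3,7,9}:  v_{1} + v_{2} + v_{3} + v_{7} + v_{9} = 0 — sig = [5:]
  • {1,2,3,6,9}:  v_{1} + v_{2} + v_{3} + v_{6} + v_{9} = v_{4} — sig = [5:1]

Signatures (|P|; sorted positive RHS coefficients), sorted:
    [2:1]
    [2:1]
    [2:1,1,1]
    [2:1,1,1,2]
    [2:1,1,2]
    [2:1,1,2,3]
    [2:1,2]
    [2:1,2]
    [3:1]
    [3:1,2]
    [4:1]
    [4:1]
    [5:]
    [5:1]


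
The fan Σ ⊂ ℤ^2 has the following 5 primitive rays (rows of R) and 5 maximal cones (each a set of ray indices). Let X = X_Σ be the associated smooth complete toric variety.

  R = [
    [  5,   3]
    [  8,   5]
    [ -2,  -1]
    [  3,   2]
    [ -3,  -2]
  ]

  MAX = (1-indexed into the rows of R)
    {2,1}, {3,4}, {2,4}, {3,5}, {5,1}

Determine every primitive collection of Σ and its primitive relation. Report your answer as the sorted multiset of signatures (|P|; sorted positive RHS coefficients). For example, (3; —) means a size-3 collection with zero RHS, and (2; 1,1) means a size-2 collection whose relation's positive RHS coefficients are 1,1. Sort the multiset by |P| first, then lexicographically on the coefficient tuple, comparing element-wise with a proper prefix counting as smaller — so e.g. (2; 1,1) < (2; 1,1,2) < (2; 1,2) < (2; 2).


Σ has 5 primitive collections:

  • {4,5}:  v_{4} + v_{5} = 0 ; sig = (2; —)
  • {1,3}:  v_{1} + v_{3} = v_{4} ; sig = (2; 1)
  • {1,4}:  v_{1} + v_{4} = v_{2} ; sig = (2; 1)
  • {2,5}:  v_{2} + v_{5} = v_{1} ; sig = (2; 1)
  • {2,3}:  v_{2} + v_{3} = 2·v_{4} ; sig = (2; 2)

Signatures (|P|; sorted positive RHS coefficients), sorted:
[(2; —), (2; 1), (2; 1), (2; 1), (2; 2)]


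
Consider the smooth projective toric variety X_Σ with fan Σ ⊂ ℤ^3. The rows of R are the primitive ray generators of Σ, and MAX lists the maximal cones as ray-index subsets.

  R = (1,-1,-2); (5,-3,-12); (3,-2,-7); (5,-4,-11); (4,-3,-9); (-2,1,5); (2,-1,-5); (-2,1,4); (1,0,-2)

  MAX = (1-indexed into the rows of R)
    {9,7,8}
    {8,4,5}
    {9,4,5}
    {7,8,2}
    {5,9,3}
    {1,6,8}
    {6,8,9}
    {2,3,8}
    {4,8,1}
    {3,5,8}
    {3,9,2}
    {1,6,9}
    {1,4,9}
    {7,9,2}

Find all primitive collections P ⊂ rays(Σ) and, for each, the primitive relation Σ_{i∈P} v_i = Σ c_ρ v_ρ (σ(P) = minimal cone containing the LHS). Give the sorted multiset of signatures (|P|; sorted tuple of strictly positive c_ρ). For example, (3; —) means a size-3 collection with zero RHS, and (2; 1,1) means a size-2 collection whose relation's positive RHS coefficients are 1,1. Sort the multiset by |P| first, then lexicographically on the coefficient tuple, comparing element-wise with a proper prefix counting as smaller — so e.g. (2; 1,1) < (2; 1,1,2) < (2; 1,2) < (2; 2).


20 minimal non-faces of Δ(Σ) (on 9 rays):

  P={6,7}:  v_{6} + v_{7} = 0  →  sig = (2; —)
  P={1,3}:  v_{1} + v_{3} = v_{5}  →  sig = (2; 1)
  P={1,5}:  v_{1} + v_{5} = v_{4}  →  sig = (2; 1)
  P={1,7}:  v_{1} + v_{7} = v_{3}  →  sig = (2; 1)
  P={2,6}:  v_{2} + v_{6} = v_{3}  →  sig = (2; 1)
  P={3,6}:  v_{3} + v_{6} = v_{1}  →  sig = (2; 1)
  P={3,7}:  v_{3} + v_{7} = v_{2}  →  sig = (2; 1)
  P={4,7}:  v_{4} + v_{7} = v_{3} + v_{5}  →  sig = (2; 1,1)
  P={2,4}:  v_{2} + v_{4} = 2·v_{3} + v_{5}  →  sig = (2; 1,2)
  P={1,2}:  v_{1} + v_{2} = 2·v_{3}  →  sig = (2; 2)
  P={3,4}:  v_{3} + v_{4} = 2·v_{5}  →  sig = (2; 2)
  P={5,6}:  v_{5} + v_{6} = 2·v_{1}  →  sig = (2; 2)
  P={5,7}:  v_{5} + v_{7} = 2·v_{3}  →  sig = (2; 2)
  P={2,5}:  v_{2} + v_{5} = 3·v_{3}  →  sig = (2; 3)
  P={4,6}:  v_{4} + v_{6} = 3·v_{1}  →  sig = (2; 3)
  P={1,8,9}:  v_{1} + v_{8} + v_{9} = 0  →  sig = (3; —)
  P={3,8,9}:  v_{3} + v_{8} + v_{9} = v_{7}  →  sig = (3; 1)
  P={4,8,9}:  v_{4} + v_{8} + v_{9} = v_{5}  →  sig = (3; 1)
  P={5,8,9}:  v_{5} + v_{8} + v_{9} = v_{3}  →  sig = (3; 1)
  P={2,8,9}:  v_{2} + v_{8} + v_{9} = 2·v_{7}  →  sig = (3; 2)

Hence PRS(X_Σ) =
    (2; —)
    (2; 1)
    (2; 1)
    (2; 1)
    (2; 1)
    (2; 1)
    (2; 1)
    (2; 1,1)
    (2; 1,2)
    (2; 2)
    (2; 2)
    (2; 2)
    (2; 2)
    (2; 3)
    (2; 3)
    (3; —)
    (3; 1)
    (3; 1)
    (3; 1)
    (3; 2)


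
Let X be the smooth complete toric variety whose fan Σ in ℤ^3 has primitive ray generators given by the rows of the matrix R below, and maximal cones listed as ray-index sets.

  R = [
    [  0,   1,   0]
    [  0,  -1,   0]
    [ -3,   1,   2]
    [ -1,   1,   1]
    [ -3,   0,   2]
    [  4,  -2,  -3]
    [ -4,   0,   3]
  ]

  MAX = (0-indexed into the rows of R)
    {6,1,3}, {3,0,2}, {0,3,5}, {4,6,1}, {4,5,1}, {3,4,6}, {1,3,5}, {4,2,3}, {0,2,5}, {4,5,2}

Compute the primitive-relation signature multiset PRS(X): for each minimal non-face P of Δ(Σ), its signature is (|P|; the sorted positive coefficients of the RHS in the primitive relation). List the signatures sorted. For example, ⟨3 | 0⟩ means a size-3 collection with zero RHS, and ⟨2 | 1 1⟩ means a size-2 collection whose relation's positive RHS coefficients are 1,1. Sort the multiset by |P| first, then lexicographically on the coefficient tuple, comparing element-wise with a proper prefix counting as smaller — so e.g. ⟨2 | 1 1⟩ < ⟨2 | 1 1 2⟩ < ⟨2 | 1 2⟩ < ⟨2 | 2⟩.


Σ has 9 primitive collections:

  P={0,1}:  v_{0} + v_{1} = 0  ⟹  sig = ⟨2 | 0⟩
  P={0,4}:  v_{0} + v_{4} = v_{2}  ⟹  sig = ⟨2 | 1⟩
  P={1,2}:  v_{1} + v_{2} = v_{4}  ⟹  sig = ⟨2 | 1⟩
  P={0,6}:  v_{0} + v_{6} = v_{3} + v_{4}  ⟹  sig = ⟨2 | 1 1⟩
  P={2,6}:  v_{2} + v_{6} = v_{3} + 2·v_{4}  ⟹  sig = ⟨2 | 1 2⟩
  P={5,6}:  v_{5} + v_{6} = 2·v_{1}  ⟹  sig = ⟨2 | 2⟩
  P={2,3,5}:  v_{2} + v_{3} + v_{5} = 0  ⟹  sig = ⟨3 | 0⟩
  P={1,3,4}:  v_{1} + v_{3} + v_{4} = v_{6}  ⟹  sig = ⟨3 | 1⟩
  P={3,4,5}:  v_{3} + v_{4} + v_{5} = v_{1}  ⟹  sig = ⟨3 | 1⟩

Signatures (|P|; sorted positive RHS coefficients), sorted:
{ ⟨2 | 0⟩,  ⟨2 | 1⟩ ×2,  ⟨2 | 1 1⟩,  ⟨2 | 1 2⟩,  ⟨2 | 2⟩,  ⟨3 | 0⟩,  ⟨3 | 1⟩ ×2 }


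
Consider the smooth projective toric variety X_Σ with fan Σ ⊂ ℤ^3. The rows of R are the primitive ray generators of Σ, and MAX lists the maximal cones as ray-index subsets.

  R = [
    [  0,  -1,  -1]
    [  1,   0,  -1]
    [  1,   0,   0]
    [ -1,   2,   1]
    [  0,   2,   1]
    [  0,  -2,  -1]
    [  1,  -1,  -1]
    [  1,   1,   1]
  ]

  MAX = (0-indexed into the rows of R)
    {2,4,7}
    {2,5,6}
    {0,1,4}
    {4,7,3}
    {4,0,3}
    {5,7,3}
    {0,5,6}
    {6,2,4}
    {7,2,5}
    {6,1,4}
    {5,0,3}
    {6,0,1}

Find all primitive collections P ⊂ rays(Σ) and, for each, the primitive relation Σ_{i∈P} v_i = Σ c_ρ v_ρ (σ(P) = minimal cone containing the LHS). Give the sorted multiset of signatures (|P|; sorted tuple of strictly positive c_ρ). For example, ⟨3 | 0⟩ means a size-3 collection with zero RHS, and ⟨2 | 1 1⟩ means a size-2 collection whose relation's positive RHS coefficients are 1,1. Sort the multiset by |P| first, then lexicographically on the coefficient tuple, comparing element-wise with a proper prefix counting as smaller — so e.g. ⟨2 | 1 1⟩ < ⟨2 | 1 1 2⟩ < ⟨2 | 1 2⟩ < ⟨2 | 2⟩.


11 collections generate NE(X_Σ); each relation:

  • {4,5}:  v_{4} + v_{5} = 0  ⇒ sig = ⟨2 | 0⟩
  • {0,2}:  v_{0} + v_{2} = v_{6}  ⇒ sig = ⟨2 | 1⟩
  • {0,7}:  v_{0} + v_{7} = v_{2}  ⇒ sig = ⟨2 | 1⟩
  • {2,3}:  v_{2} + v_{3} = v_{4}  ⇒ sig = ⟨2 | 1⟩
  • {1,5}:  v_{1} + v_{5} = v_{0} + v_{6}  ⇒ sig = ⟨2 | 1 1⟩
  • {3,6}:  v_{3} + v_{6} = v_{0} + v_{4}  ⇒ sig = ⟨2 | 1 1⟩
  • {1,7}:  v_{1} + v_{7} = v_{2} + v_{4} + v_{6}  ⇒ sig = ⟨2 | 1 1 1⟩
  • {1,2}:  v_{1} + v_{2} = v_{4} + 2·v_{6}  ⇒ sig = ⟨2 | 1 2⟩
  • {6,7}:  v_{6} + v_{7} = 2·v_{2}  ⇒ sig = ⟨2 | 2⟩
  • {1,3}:  v_{1} + v_{3} = 2·v_{0} + 2·v_{4}  ⇒ sig = ⟨2 | 2 2⟩
  • {0,4,6}:  v_{0} + v_{4} + v_{6} = v_{1}  ⇒ sig = ⟨3 | 1⟩

Signatures (|P|; sorted positive RHS coefficients), sorted:
[⟨2 | 0⟩, ⟨2 | 1⟩, ⟨2 | 1⟩, ⟨2 | 1⟩, ⟨2 | 1 1⟩, ⟨2 | 1 1⟩, ⟨2 | 1 1 1⟩, ⟨2 | 1 2⟩, ⟨2 | 2⟩, ⟨2 | 2 2⟩, ⟨3 | 1⟩]


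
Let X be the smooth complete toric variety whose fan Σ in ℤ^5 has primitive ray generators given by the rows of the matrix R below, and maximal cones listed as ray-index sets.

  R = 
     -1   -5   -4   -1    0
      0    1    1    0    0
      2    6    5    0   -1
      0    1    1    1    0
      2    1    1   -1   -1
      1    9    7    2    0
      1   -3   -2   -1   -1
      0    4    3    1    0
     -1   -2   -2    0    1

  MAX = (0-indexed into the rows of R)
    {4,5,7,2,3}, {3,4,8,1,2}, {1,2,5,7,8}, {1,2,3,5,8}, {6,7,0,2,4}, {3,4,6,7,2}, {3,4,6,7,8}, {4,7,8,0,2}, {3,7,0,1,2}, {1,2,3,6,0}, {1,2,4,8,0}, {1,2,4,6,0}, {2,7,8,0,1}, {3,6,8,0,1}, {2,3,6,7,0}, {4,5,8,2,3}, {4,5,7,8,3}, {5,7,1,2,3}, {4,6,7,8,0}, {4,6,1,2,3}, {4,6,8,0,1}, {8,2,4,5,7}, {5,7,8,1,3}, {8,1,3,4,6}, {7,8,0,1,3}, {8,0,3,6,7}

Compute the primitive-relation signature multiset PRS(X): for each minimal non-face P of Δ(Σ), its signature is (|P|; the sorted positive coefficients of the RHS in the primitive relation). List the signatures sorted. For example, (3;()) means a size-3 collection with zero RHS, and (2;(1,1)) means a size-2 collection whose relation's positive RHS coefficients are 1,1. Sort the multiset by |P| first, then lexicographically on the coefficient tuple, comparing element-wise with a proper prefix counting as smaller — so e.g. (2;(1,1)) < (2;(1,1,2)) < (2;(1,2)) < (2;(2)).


The 9 primitive collections of Σ (r=9, n=5):

  P = {0,5}:  v_{0} + v_{5} = v_{7}  ⇒ sig = (2;(1))
  P = {5,6}:  v_{5} + v_{6} = v_{3} + v_{4} + v_{7}  ⇒ sig = (2;(1,1,1))
  P = {0,3,4}:  v_{0} + v_{3} + v_{4} = v_{6}  ⇒ sig = (3;(1))
  P = {1,4,7}:  v_{1} + v_{4} + v_{7} = v_{2}  ⇒ sig = (3;(1))
  P = {2,6,8}:  v_{2} + v_{6} + v_{8} = v_{4}  ⇒ sig = (3;(1))
  P = {1,6,7}:  v_{1} + v_{6} + v_{7} = v_{0} + v_{2} + v_{3}  ⇒ sig = (3;(1,1,1))
  P = {1,4,5}:  v_{1} + v_{4} + v_{5} = 2·v_{2} + v_{3} + v_{8}  ⇒ sig = (3;(1,1,2))
  P = {0,2,3,8}:  v_{0} + v_{2} + v_{3} + v_{8} = 0  ⇒ sig = (4;())
  P = {2,3,7,8}:  v_{2} + v_{3} + v_{7} + v_{8} = v_{5}  ⇒ sig = (4;(1))

Signatures (|P|; sorted positive RHS coefficients), sorted:
{ (2;(1)),  (2;(1,1,1)),  (3;(1)) ×3,  (3;(1,1,1)),  (3;(1,1,2)),  (4;()),  (4;(1)) }


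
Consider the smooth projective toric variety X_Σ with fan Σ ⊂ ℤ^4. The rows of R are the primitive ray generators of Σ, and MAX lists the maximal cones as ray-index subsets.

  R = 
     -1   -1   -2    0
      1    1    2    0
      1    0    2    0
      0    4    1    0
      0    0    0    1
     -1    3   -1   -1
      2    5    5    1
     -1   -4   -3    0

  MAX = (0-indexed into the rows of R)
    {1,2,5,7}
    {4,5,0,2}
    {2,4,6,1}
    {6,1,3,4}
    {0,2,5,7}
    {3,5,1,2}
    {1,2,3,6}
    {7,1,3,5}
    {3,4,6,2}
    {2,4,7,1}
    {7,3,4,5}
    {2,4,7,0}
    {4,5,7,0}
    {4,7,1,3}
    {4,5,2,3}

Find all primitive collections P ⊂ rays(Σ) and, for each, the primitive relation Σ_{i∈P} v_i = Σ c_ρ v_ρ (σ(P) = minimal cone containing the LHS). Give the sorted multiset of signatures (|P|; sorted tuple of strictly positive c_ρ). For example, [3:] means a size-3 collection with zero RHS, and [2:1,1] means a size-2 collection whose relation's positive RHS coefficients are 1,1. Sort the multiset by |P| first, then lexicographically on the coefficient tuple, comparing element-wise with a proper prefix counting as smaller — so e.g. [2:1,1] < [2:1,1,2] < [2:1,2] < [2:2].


9 collections generate NE(X_Σ); each relation:

  P = {0,1}:  v_{0} + v_{1} = 0  ⇒ sig = [2:]
  P = {0,3}:  v_{0} + v_{3} = v_{4} + v_{5}  ⇒ sig = [2:1,1]
  P = {6,7}:  v_{6} + v_{7} = v_{1} + v_{4}  ⇒ sig = [2:1,1]
  P = {0,6}:  v_{0} + v_{6} = v_{2} + v_{3} + v_{4}  ⇒ sig = [2:1,1,1]
  P = {5,6}:  v_{5} + v_{6} = v_{2} + 2·v_{3}  ⇒ sig = [2:1,2]
  P = {2,3,7}:  v_{2} + v_{3} + v_{7} = 0  ⇒ sig = [3:]
  P = {1,4,5}:  v_{1} + v_{4} + v_{5} = v_{3}  ⇒ sig = [3:1]
  P = {1,2,3,4}:  v_{1} + v_{2} + v_{3} + v_{4} = v_{6}  ⇒ sig = [4:1]
  P = {2,4,5,7}:  v_{2} + v_{4} + v_{5} + v_{7} = v_{0}  ⇒ sig = [4:1]

Signatures (|P|; sorted positive RHS coefficients), sorted:
    [2:]
    [2:1,1]
    [2:1,1]
    [2:1,1,1]
    [2:1,2]
    [3:]
    [3:1]
    [4:1]
    [4:1]


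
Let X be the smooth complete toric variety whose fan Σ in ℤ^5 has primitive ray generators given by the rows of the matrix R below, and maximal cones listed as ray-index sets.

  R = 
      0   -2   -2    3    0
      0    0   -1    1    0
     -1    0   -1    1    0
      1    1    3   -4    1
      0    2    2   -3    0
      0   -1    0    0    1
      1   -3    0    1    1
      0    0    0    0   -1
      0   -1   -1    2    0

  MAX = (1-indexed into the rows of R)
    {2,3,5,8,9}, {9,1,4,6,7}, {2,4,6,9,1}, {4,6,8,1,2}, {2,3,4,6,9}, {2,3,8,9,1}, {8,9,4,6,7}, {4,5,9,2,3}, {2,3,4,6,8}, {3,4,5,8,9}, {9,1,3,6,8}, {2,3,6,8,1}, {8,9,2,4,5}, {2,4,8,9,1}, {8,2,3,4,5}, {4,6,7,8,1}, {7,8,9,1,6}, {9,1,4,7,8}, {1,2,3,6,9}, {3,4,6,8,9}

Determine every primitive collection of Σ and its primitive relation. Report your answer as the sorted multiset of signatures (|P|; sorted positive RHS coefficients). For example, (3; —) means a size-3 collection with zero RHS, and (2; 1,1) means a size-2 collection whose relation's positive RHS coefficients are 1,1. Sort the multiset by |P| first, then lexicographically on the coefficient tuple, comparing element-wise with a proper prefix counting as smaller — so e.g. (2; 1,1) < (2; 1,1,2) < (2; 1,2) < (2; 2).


|primitive collections| = 9. Relations:

  {1,5}:  v_{1} + v_{5} = 0  ⟹  sig = (2; —)
  {5,6}:  v_{5} + v_{6} = v_{3} + v_{4}  ⟹  sig = (2; 1,1)
  {5,7}:  v_{5} + v_{7} = v_{4} + v_{6} + v_{8} + v_{9}  ⟹  sig = (2; 1,1,1,1)
  {3,7}:  v_{3} + v_{7} = 2·v_{6} + v_{8} + v_{9}  ⟹  sig = (2; 1,1,2)
  {2,7}:  v_{2} + v_{7} = 2·v_{1} + v_{4}  ⟹  sig = (2; 1,2)
  {1,3,4}:  v_{1} + v_{3} + v_{4} = v_{6}  ⟹  sig = (3; 1)
  {2,6,8,9}:  v_{2} + v_{6} + v_{8} + v_{9} = v_{1}  ⟹  sig = (4; 1)
  {2,3,4,8,9}:  v_{2} + v_{3} + v_{4} + v_{8} + v_{9} = 0  ⟹  sig = (5; —)
  {1,4,6,8,9}:  v_{1} + v_{4} + v_{6} + v_{8} + v_{9} = v_{7}  ⟹  sig = (5; 1)

Sorted signature multiset PRS(X):
    (2; —)
    (2; 1,1)
    (2; 1,1,1,1)
    (2; 1,1,2)
    (2; 1,2)
    (3; 1)
    (4; 1)
    (5; —)
    (5; 1)


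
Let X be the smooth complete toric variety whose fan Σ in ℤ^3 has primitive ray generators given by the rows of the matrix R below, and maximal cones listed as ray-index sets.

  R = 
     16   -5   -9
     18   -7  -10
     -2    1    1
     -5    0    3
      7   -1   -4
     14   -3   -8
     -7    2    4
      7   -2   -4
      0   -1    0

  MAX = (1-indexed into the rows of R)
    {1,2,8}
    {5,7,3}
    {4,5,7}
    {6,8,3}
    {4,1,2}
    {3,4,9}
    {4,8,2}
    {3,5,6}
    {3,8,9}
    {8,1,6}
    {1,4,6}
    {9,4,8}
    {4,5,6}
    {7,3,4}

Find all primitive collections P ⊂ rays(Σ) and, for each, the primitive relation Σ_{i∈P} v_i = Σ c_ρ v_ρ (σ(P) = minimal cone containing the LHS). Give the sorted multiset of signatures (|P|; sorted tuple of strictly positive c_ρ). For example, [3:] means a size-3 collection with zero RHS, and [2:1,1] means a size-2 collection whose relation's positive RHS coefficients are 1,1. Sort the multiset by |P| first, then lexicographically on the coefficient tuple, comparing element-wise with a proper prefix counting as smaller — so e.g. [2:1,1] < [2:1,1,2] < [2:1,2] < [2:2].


20 collections generate NE(X_Σ); each relation:

  P = {7,8}:  v_{7} + v_{8} = 0 — sig = [2:]
  P = {5,8}:  v_{5} + v_{8} = v_{6} — sig = [2:1]
  P = {5,9}:  v_{5} + v_{9} = v_{8} — sig = [2:1]
  P = {6,7}:  v_{6} + v_{7} = v_{5} — sig = [2:1]
  P = {1,7}:  v_{1} + v_{7} = v_{4} + v_{6} — sig = [2:1,1]
  P = {2,7}:  v_{2} + v_{7} = v_{1} + v_{4} — sig = [2:1,1]
  P = {7,9}:  v_{7} + v_{9} = v_{3} + v_{4} — sig = [2:1,1]
  P = {2,5}:  v_{2} + v_{5} = v_{1} + v_{4} + v_{6} — sig = [2:1,1,1]
  P = {1,5}:  v_{1} + v_{5} = v_{4} + 2·v_{6} — sig = [2:1,2]
  P = {1,9}:  v_{1} + v_{9} = v_{4} + 3·v_{8} — sig = [2:1,3]
  P = {2,3}:  v_{2} + v_{3} = v_{4} + 3·v_{8} — sig = [2:1,3]
  P = {1,3}:  v_{1} + v_{3} = 2·v_{8} — sig = [2:2]
  P = {2,6}:  v_{2} + v_{6} = 2·v_{1} — sig = [2:2]
  P = {6,9}:  v_{6} + v_{9} = 2·v_{8} — sig = [2:2]
  P = {2,9}:  v_{2} + v_{9} = 2·v_{4} + 4·v_{8} — sig = [2:2,4]
  P = {3,4,5}:  v_{3} + v_{4} + v_{5} = 0 — sig = [3:]
  P = {1,4,8}:  v_{1} + v_{4} + v_{8} = v_{2} — sig = [3:1]
  P = {3,4,6}:  v_{3} + v_{4} + v_{6} = v_{8} — sig = [3:1]
  P = {3,4,8}:  v_{3} + v_{4} + v_{8} = v_{9} — sig = [3:1]
  P = {4,6,8}:  v_{4} + v_{6} + v_{8} = v_{1} — sig = [3:1]

Hence PRS(X_Σ) =
{ [2:],  [2:1] ×3,  [2:1,1] ×3,  [2:1,1,1],  [2:1,2],  [2:1,3] ×2,  [2:2] ×3,  [2:2,4],  [3:],  [3:1] ×4 }
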